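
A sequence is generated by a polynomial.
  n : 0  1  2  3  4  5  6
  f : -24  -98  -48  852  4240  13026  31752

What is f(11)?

593052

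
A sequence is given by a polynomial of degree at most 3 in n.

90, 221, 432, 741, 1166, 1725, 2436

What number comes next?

3317

D1: 131, 211, 309, 425, 559, 711
D2: 80, 98, 116, 134, 152
D3: 18, 18, 18, 18
Third differences constant at 18.
152 + 18 = 170;  711 + 170 = 881;  2436 + 881 = 3317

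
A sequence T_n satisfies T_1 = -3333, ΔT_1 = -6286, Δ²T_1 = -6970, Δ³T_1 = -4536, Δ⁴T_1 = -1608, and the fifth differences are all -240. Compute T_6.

Build the table forward from the leading diagonal:
D5: -240, -240, -240, -240, -240, -240
D4: -1608, -1848, -2088, -2328, -2568, -2808
D3: -4536, -6144, -7992, -10080, -12408, -14976
D2: -6970, -11506, -17650, -25642, -35722, -48130
D1: -6286, -13256, -24762, -42412, -68054, -103776
T: -3333, -9619, -22875, -47637, -90049, -158103

-158103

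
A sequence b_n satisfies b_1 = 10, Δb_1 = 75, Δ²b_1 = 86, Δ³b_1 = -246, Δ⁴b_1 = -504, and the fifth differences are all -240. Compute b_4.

Build the table forward from the leading diagonal:
D5: -240  -240  -240  -240
D4: -504  -744  -984  -1224
D3: -246  -750  -1494  -2478
D2: 86  -160  -910  -2404
D1: 75  161  1  -909
b: 10  85  246  247

247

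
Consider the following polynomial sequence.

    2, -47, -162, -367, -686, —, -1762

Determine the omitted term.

Using the first 5 terms:
D1: -49, -115, -205, -319
D2: -66, -90, -114
D3: -24, -24
Constant third difference = -24.
Extend forward: -114 − 24 = -138;  -319 − 138 = -457;  -686 − 457 = -1143

-1143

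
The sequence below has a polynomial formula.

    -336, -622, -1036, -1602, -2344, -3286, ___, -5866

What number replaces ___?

Using the first 6 terms:
D1: -286, -414, -566, -742, -942
D2: -128, -152, -176, -200
D3: -24, -24, -24
Constant third difference = -24.
Extend forward: -200 − 24 = -224;  -942 − 224 = -1166;  -3286 − 1166 = -4452

-4452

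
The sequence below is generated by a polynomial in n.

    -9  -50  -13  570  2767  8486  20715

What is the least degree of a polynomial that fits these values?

First differences: -41, 37, 583, 2197, 5719, 12229
Second differences: 78, 546, 1614, 3522, 6510
Third differences: 468, 1068, 1908, 2988
Fourth differences: 600, 840, 1080
Fifth differences: 240, 240
The fifth differences are constant, so the polynomial has degree 5.

5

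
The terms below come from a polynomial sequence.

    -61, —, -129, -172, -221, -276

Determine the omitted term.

-92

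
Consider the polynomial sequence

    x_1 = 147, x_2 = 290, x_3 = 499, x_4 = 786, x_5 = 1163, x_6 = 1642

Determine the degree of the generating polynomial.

First differences: 143, 209, 287, 377, 479
Second differences: 66, 78, 90, 102
Third differences: 12, 12, 12
The third differences are constant, so the polynomial has degree 3.

3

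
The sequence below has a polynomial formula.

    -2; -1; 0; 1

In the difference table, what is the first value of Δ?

1

First differences: 1, 1, 1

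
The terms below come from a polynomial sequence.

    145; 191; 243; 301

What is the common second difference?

Δ: 46, 52, 58
Δ²: 6, 6

6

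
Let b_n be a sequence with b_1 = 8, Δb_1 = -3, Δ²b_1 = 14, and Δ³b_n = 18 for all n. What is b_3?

16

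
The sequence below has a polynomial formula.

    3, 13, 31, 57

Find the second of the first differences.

18

First differences: 10, 18, 26
Second differences: 8, 8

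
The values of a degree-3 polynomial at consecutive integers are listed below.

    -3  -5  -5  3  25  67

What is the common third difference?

6

Δ: -2, 0, 8, 22, 42
Δ²: 2, 8, 14, 20
Δ³: 6, 6, 6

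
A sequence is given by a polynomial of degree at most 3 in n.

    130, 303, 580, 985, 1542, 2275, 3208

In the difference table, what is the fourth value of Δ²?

176

Δ: 173, 277, 405, 557, 733, 933
Δ²: 104, 128, 152, 176, 200
Δ³: 24, 24, 24, 24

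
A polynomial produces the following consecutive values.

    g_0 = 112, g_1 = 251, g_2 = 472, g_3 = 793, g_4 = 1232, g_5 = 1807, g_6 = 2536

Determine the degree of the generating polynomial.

Δ: 139, 221, 321, 439, 575, 729
Δ²: 82, 100, 118, 136, 154
Δ³: 18, 18, 18, 18
The third differences are constant, so the polynomial has degree 3.

3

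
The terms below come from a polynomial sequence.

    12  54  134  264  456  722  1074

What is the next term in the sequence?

1524

Δ: 42, 80, 130, 192, 266, 352
Δ²: 38, 50, 62, 74, 86
Δ³: 12, 12, 12, 12
The third differences are constant (12).
86 + 12 = 98;  352 + 98 = 450;  1074 + 450 = 1524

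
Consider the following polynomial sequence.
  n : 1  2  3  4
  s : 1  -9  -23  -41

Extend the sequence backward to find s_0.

7

-10, -14, -18
-4, -4
The second differences are constant at -4.
Work back: -10 + 4 = -6;  1 + 6 = 7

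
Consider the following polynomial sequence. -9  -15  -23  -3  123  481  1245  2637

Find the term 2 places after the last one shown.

-6, -8, 20, 126, 358, 764, 1392
-2, 28, 106, 232, 406, 628
30, 78, 126, 174, 222
48, 48, 48, 48
The fourth differences are constant (48).
222 + 48 = 270;  628 + 270 = 898;  1392 + 898 = 2290;  2637 + 2290 = 4927
270 + 48 = 318;  898 + 318 = 1216;  2290 + 1216 = 3506;  4927 + 3506 = 8433

8433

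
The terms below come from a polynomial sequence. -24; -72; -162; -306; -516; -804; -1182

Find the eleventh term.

-3834

-48, -90, -144, -210, -288, -378
-42, -54, -66, -78, -90
-12, -12, -12, -12
Constant third difference = -12, so extend:
-90 − 12 = -102;  -378 − 102 = -480;  -1182 − 480 = -1662
-102 − 12 = -114;  -480 − 114 = -594;  -1662 − 594 = -2256
-114 − 12 = -126;  -594 − 126 = -720;  -2256 − 720 = -2976
-126 − 12 = -138;  -720 − 138 = -858;  -2976 − 858 = -3834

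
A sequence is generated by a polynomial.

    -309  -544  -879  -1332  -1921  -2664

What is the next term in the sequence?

-3579

First differences: -235  -335  -453  -589  -743
Second differences: -100  -118  -136  -154
Third differences: -18  -18  -18
The third differences are constant (-18).
-154 − 18 = -172;  -743 − 172 = -915;  -2664 − 915 = -3579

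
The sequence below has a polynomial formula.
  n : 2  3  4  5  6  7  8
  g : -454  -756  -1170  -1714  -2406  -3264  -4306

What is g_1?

-246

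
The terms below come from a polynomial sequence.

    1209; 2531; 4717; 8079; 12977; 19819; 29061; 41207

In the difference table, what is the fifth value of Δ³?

504

Δ: 1322, 2186, 3362, 4898, 6842, 9242, 12146
Δ²: 864, 1176, 1536, 1944, 2400, 2904
Δ³: 312, 360, 408, 456, 504
Δ⁴: 48, 48, 48, 48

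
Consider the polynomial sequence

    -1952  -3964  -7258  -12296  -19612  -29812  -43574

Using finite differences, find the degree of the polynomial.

4

D1: -2012, -3294, -5038, -7316, -10200, -13762
D2: -1282, -1744, -2278, -2884, -3562
D3: -462, -534, -606, -678
D4: -72, -72, -72
The fourth differences are constant, so the polynomial has degree 4.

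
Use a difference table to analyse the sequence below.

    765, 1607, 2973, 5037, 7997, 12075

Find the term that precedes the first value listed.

297

Δ: 842, 1366, 2064, 2960, 4078
Δ²: 524, 698, 896, 1118
Δ³: 174, 198, 222
Δ⁴: 24, 24
The fourth differences are constant at 24.
Work back: 174 − 24 = 150;  524 − 150 = 374;  842 − 374 = 468;  765 − 468 = 297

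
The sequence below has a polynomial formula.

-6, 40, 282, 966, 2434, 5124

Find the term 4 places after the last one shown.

40224

First differences: 46, 242, 684, 1468, 2690
Second differences: 196, 442, 784, 1222
Third differences: 246, 342, 438
Fourth differences: 96, 96
The fourth differences are constant (96).
438 + 96 = 534;  1222 + 534 = 1756;  2690 + 1756 = 4446;  5124 + 4446 = 9570
534 + 96 = 630;  1756 + 630 = 2386;  4446 + 2386 = 6832;  9570 + 6832 = 16402
630 + 96 = 726;  2386 + 726 = 3112;  6832 + 3112 = 9944;  16402 + 9944 = 26346
726 + 96 = 822;  3112 + 822 = 3934;  9944 + 3934 = 13878;  26346 + 13878 = 40224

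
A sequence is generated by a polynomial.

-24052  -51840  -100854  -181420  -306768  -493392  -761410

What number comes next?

D1: -27788, -49014, -80566, -125348, -186624, -268018
D2: -21226, -31552, -44782, -61276, -81394
D3: -10326, -13230, -16494, -20118
D4: -2904, -3264, -3624
D5: -360, -360
Fifth differences constant at -360.
-3624 − 360 = -3984;  -20118 − 3984 = -24102;  -81394 − 24102 = -105496;  -268018 − 105496 = -373514;  -761410 − 373514 = -1134924

-1134924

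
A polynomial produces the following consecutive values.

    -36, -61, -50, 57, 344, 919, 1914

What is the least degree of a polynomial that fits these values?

4

-25, 11, 107, 287, 575, 995
36, 96, 180, 288, 420
60, 84, 108, 132
24, 24, 24
The fourth differences are constant, so the polynomial has degree 4.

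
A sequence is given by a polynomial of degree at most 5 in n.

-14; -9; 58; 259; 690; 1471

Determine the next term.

2746

Δ: 5  67  201  431  781
Δ²: 62  134  230  350
Δ³: 72  96  120
Δ⁴: 24  24
Fourth differences constant at 24.
120 + 24 = 144;  350 + 144 = 494;  781 + 494 = 1275;  1471 + 1275 = 2746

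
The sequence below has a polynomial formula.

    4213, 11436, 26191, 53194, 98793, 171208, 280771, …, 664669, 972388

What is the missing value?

440166

Using the first 7 terms:
First differences: 7223  14755  27003  45599  72415  109563
Second differences: 7532  12248  18596  26816  37148
Third differences: 4716  6348  8220  10332
Fourth differences: 1632  1872  2112
Fifth differences: 240  240
Constant fifth difference = 240.
Extend forward: 2112 + 240 = 2352;  10332 + 2352 = 12684;  37148 + 12684 = 49832;  109563 + 49832 = 159395;  280771 + 159395 = 440166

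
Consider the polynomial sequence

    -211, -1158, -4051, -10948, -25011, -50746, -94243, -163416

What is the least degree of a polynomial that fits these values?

Δ: -947, -2893, -6897, -14063, -25735, -43497, -69173
Δ²: -1946, -4004, -7166, -11672, -17762, -25676
Δ³: -2058, -3162, -4506, -6090, -7914
Δ⁴: -1104, -1344, -1584, -1824
Δ⁵: -240, -240, -240
The fifth differences are constant, so the polynomial has degree 5.

5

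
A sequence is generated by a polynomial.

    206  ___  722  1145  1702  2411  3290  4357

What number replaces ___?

415

Using the last 6 terms:
Δ: 423  557  709  879  1067
Δ²: 134  152  170  188
Δ³: 18  18  18
Constant third difference = 18.
Extend backward: 134 − 18 = 116;  423 − 116 = 307;  722 − 307 = 415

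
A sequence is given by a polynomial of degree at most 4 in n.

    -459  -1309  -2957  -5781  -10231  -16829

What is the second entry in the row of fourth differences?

-72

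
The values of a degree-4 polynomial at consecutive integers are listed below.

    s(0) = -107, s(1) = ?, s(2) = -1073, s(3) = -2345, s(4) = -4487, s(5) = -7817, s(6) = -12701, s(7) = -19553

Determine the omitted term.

-401

Using the last 6 terms:
Δ: -1272  -2142  -3330  -4884  -6852
Δ²: -870  -1188  -1554  -1968
Δ³: -318  -366  -414
Δ⁴: -48  -48
Constant fourth difference = -48.
Extend backward: -318 + 48 = -270;  -870 + 270 = -600;  -1272 + 600 = -672;  -1073 + 672 = -401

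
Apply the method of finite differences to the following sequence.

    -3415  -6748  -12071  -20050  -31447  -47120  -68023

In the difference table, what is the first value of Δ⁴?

-96

Δ: -3333, -5323, -7979, -11397, -15673, -20903
Δ²: -1990, -2656, -3418, -4276, -5230
Δ³: -666, -762, -858, -954
Δ⁴: -96, -96, -96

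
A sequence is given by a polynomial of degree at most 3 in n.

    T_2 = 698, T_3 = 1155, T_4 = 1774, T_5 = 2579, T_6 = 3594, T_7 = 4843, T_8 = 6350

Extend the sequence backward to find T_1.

379

457  619  805  1015  1249  1507
162  186  210  234  258
24  24  24  24
The third differences are constant at 24.
Work back: 162 − 24 = 138;  457 − 138 = 319;  698 − 319 = 379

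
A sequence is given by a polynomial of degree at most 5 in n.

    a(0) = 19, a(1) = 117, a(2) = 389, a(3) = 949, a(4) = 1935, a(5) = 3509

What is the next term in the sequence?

5857

98  272  560  986  1574
174  288  426  588
114  138  162
24  24
The fourth differences are constant (24).
162 + 24 = 186;  588 + 186 = 774;  1574 + 774 = 2348;  3509 + 2348 = 5857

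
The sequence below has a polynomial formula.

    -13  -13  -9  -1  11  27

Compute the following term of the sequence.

0 , 4 , 8 , 12 , 16
4 , 4 , 4 , 4
Constant second difference = 4, so extend:
16 + 4 = 20;  27 + 20 = 47

47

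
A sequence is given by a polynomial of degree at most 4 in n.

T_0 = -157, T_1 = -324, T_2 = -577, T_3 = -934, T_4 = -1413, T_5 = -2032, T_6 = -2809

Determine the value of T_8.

D1: -167, -253, -357, -479, -619, -777
D2: -86, -104, -122, -140, -158
D3: -18, -18, -18, -18
Constant third difference = -18, so extend:
-158 − 18 = -176;  -777 − 176 = -953;  -2809 − 953 = -3762
-176 − 18 = -194;  -953 − 194 = -1147;  -3762 − 1147 = -4909

-4909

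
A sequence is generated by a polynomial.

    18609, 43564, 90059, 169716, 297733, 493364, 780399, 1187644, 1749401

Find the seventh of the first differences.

D1: 24955, 46495, 79657, 128017, 195631, 287035, 407245, 561757
D2: 21540, 33162, 48360, 67614, 91404, 120210, 154512
D3: 11622, 15198, 19254, 23790, 28806, 34302
D4: 3576, 4056, 4536, 5016, 5496
D5: 480, 480, 480, 480

407245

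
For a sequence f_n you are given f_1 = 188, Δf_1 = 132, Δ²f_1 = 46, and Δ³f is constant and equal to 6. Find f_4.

728

Build the table forward from the leading diagonal:
Δ³: 6  6  6  6
Δ²: 46  52  58  64
Δ: 132  178  230  288
f: 188  320  498  728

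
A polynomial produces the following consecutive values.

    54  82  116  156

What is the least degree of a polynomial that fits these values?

D1: 28, 34, 40
D2: 6, 6
The second differences are constant, so the polynomial has degree 2.

2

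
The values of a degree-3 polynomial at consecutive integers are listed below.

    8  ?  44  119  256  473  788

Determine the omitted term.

13

Using the last 5 terms:
First differences: 75, 137, 217, 315
Second differences: 62, 80, 98
Third differences: 18, 18
Constant third difference = 18.
Extend backward: 62 − 18 = 44;  75 − 44 = 31;  44 − 31 = 13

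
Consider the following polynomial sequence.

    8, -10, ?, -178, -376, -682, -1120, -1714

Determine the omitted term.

Using the last 5 terms:
D1: -198  -306  -438  -594
D2: -108  -132  -156
D3: -24  -24
Constant third difference = -24.
Extend backward: -108 + 24 = -84;  -198 + 84 = -114;  -178 + 114 = -64

-64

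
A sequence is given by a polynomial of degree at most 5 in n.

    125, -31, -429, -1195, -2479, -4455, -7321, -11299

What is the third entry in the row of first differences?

Δ: -156, -398, -766, -1284, -1976, -2866, -3978
Δ²: -242, -368, -518, -692, -890, -1112
Δ³: -126, -150, -174, -198, -222
Δ⁴: -24, -24, -24, -24

-766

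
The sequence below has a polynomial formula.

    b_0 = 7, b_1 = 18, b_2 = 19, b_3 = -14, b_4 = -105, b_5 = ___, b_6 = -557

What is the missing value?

-278

Using the first 5 terms:
Δ: 11  1  -33  -91
Δ²: -10  -34  -58
Δ³: -24  -24
Constant third difference = -24.
Extend forward: -58 − 24 = -82;  -91 − 82 = -173;  -105 − 173 = -278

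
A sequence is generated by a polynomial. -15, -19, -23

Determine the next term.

-27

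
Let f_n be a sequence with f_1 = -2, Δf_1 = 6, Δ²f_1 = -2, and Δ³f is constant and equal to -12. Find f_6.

Build the table forward from the leading diagonal:
Third differences: -12, -12, -12, -12, -12, -12
Second differences: -2, -14, -26, -38, -50, -62
First differences: 6, 4, -10, -36, -74, -124
f: -2, 4, 8, -2, -38, -112

-112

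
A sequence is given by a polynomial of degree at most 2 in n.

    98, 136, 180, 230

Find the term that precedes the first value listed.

First differences: 38  44  50
Second differences: 6  6
The second differences are constant at 6.
Work back: 38 − 6 = 32;  98 − 32 = 66

66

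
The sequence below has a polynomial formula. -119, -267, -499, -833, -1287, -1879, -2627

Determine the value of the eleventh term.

-7539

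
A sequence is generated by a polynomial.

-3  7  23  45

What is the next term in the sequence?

73

First differences: 10 , 16 , 22
Second differences: 6 , 6
Constant second difference = 6, so extend:
22 + 6 = 28;  45 + 28 = 73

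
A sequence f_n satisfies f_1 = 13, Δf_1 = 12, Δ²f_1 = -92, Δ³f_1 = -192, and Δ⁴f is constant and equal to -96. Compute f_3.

Build the table forward from the leading diagonal:
Δ⁴: -96  -96  -96
Δ³: -192  -288  -384
Δ²: -92  -284  -572
Δ: 12  -80  -364
f: 13  25  -55

-55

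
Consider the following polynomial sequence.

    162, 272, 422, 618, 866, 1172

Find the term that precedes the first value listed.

86

D1: 110, 150, 196, 248, 306
D2: 40, 46, 52, 58
D3: 6, 6, 6
The third differences are constant at 6.
Work back: 40 − 6 = 34;  110 − 34 = 76;  162 − 76 = 86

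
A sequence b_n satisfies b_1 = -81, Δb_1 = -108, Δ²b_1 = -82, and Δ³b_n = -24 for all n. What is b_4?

Build the table forward from the leading diagonal:
Δ³: -24, -24, -24, -24
Δ²: -82, -106, -130, -154
Δ: -108, -190, -296, -426
b: -81, -189, -379, -675

-675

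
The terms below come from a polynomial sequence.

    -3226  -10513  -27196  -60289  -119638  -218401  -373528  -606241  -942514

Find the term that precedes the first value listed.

-673

Δ: -7287, -16683, -33093, -59349, -98763, -155127, -232713, -336273
Δ²: -9396, -16410, -26256, -39414, -56364, -77586, -103560
Δ³: -7014, -9846, -13158, -16950, -21222, -25974
Δ⁴: -2832, -3312, -3792, -4272, -4752
Δ⁵: -480, -480, -480, -480
The fifth differences are constant at -480.
Work back: -2832 + 480 = -2352;  -7014 + 2352 = -4662;  -9396 + 4662 = -4734;  -7287 + 4734 = -2553;  -3226 + 2553 = -673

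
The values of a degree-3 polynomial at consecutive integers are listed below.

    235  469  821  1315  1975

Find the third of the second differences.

166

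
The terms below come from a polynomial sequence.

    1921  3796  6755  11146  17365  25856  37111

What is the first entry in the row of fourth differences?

First differences: 1875, 2959, 4391, 6219, 8491, 11255
Second differences: 1084, 1432, 1828, 2272, 2764
Third differences: 348, 396, 444, 492
Fourth differences: 48, 48, 48

48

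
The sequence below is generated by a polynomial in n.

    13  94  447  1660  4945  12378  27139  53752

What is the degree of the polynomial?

Δ: 81, 353, 1213, 3285, 7433, 14761, 26613
Δ²: 272, 860, 2072, 4148, 7328, 11852
Δ³: 588, 1212, 2076, 3180, 4524
Δ⁴: 624, 864, 1104, 1344
Δ⁵: 240, 240, 240
The fifth differences are constant, so the polynomial has degree 5.

5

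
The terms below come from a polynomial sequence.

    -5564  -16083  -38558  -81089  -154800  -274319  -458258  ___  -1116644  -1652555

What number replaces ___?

-729693

Using the first 7 terms:
Δ: -10519  -22475  -42531  -73711  -119519  -183939
Δ²: -11956  -20056  -31180  -45808  -64420
Δ³: -8100  -11124  -14628  -18612
Δ⁴: -3024  -3504  -3984
Δ⁵: -480  -480
Constant fifth difference = -480.
Extend forward: -3984 − 480 = -4464;  -18612 − 4464 = -23076;  -64420 − 23076 = -87496;  -183939 − 87496 = -271435;  -458258 − 271435 = -729693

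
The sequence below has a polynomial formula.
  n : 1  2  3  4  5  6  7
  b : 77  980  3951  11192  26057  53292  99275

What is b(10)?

First differences: 903, 2971, 7241, 14865, 27235, 45983
Second differences: 2068, 4270, 7624, 12370, 18748
Third differences: 2202, 3354, 4746, 6378
Fourth differences: 1152, 1392, 1632
Fifth differences: 240, 240
Constant fifth difference = 240, so extend:
1632 + 240 = 1872;  6378 + 1872 = 8250;  18748 + 8250 = 26998;  45983 + 26998 = 72981;  99275 + 72981 = 172256
1872 + 240 = 2112;  8250 + 2112 = 10362;  26998 + 10362 = 37360;  72981 + 37360 = 110341;  172256 + 110341 = 282597
2112 + 240 = 2352;  10362 + 2352 = 12714;  37360 + 12714 = 50074;  110341 + 50074 = 160415;  282597 + 160415 = 443012

443012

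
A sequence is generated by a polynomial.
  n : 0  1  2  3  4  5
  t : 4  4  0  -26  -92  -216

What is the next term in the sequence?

First differences: 0 , -4 , -26 , -66 , -124
Second differences: -4 , -22 , -40 , -58
Third differences: -18 , -18 , -18
Third differences constant at -18.
-58 − 18 = -76;  -124 − 76 = -200;  -216 − 200 = -416

-416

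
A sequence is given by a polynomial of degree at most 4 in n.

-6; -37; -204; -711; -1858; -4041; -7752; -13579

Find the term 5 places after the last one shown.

-101754

-31 , -167 , -507 , -1147 , -2183 , -3711 , -5827
-136 , -340 , -640 , -1036 , -1528 , -2116
-204 , -300 , -396 , -492 , -588
-96 , -96 , -96 , -96
Fourth differences constant at -96.
-588 − 96 = -684;  -2116 − 684 = -2800;  -5827 − 2800 = -8627;  -13579 − 8627 = -22206
-684 − 96 = -780;  -2800 − 780 = -3580;  -8627 − 3580 = -12207;  -22206 − 12207 = -34413
-780 − 96 = -876;  -3580 − 876 = -4456;  -12207 − 4456 = -16663;  -34413 − 16663 = -51076
-876 − 96 = -972;  -4456 − 972 = -5428;  -16663 − 5428 = -22091;  -51076 − 22091 = -73167
-972 − 96 = -1068;  -5428 − 1068 = -6496;  -22091 − 6496 = -28587;  -73167 − 28587 = -101754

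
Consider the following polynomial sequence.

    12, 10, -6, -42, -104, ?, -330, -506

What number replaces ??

-198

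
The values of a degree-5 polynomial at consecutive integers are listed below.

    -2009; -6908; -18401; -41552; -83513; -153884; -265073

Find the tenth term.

First differences: -4899, -11493, -23151, -41961, -70371, -111189
Second differences: -6594, -11658, -18810, -28410, -40818
Third differences: -5064, -7152, -9600, -12408
Fourth differences: -2088, -2448, -2808
Fifth differences: -360, -360
Fifth differences constant at -360.
-2808 − 360 = -3168;  -12408 − 3168 = -15576;  -40818 − 15576 = -56394;  -111189 − 56394 = -167583;  -265073 − 167583 = -432656
-3168 − 360 = -3528;  -15576 − 3528 = -19104;  -56394 − 19104 = -75498;  -167583 − 75498 = -243081;  -432656 − 243081 = -675737
-3528 − 360 = -3888;  -19104 − 3888 = -22992;  -75498 − 22992 = -98490;  -243081 − 98490 = -341571;  -675737 − 341571 = -1017308

-1017308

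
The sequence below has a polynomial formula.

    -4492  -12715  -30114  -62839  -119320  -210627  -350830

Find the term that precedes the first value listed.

-1215

-8223, -17399, -32725, -56481, -91307, -140203
-9176, -15326, -23756, -34826, -48896
-6150, -8430, -11070, -14070
-2280, -2640, -3000
-360, -360
The fifth differences are constant at -360.
Work back: -2280 + 360 = -1920;  -6150 + 1920 = -4230;  -9176 + 4230 = -4946;  -8223 + 4946 = -3277;  -4492 + 3277 = -1215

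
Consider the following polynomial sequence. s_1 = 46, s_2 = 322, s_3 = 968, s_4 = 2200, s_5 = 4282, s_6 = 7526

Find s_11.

Δ: 276, 646, 1232, 2082, 3244
Δ²: 370, 586, 850, 1162
Δ³: 216, 264, 312
Δ⁴: 48, 48
The fourth differences are constant (48).
312 + 48 = 360;  1162 + 360 = 1522;  3244 + 1522 = 4766;  7526 + 4766 = 12292
360 + 48 = 408;  1522 + 408 = 1930;  4766 + 1930 = 6696;  12292 + 6696 = 18988
408 + 48 = 456;  1930 + 456 = 2386;  6696 + 2386 = 9082;  18988 + 9082 = 28070
456 + 48 = 504;  2386 + 504 = 2890;  9082 + 2890 = 11972;  28070 + 11972 = 40042
504 + 48 = 552;  2890 + 552 = 3442;  11972 + 3442 = 15414;  40042 + 15414 = 55456

55456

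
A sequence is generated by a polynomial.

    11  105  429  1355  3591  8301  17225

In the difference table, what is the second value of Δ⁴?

First differences: 94, 324, 926, 2236, 4710, 8924
Second differences: 230, 602, 1310, 2474, 4214
Third differences: 372, 708, 1164, 1740
Fourth differences: 336, 456, 576
Fifth differences: 120, 120

456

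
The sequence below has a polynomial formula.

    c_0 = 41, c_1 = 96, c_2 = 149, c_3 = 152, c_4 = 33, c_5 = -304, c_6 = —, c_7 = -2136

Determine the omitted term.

Using the first 6 terms:
Δ: 55, 53, 3, -119, -337
Δ²: -2, -50, -122, -218
Δ³: -48, -72, -96
Δ⁴: -24, -24
Constant fourth difference = -24.
Extend forward: -96 − 24 = -120;  -218 − 120 = -338;  -337 − 338 = -675;  -304 − 675 = -979

-979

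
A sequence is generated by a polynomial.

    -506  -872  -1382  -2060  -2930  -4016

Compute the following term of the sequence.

D1: -366 , -510 , -678 , -870 , -1086
D2: -144 , -168 , -192 , -216
D3: -24 , -24 , -24
Third differences constant at -24.
-216 − 24 = -240;  -1086 − 240 = -1326;  -4016 − 1326 = -5342

-5342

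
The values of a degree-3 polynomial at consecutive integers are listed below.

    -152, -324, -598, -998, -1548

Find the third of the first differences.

Δ: -172, -274, -400, -550
Δ²: -102, -126, -150
Δ³: -24, -24

-400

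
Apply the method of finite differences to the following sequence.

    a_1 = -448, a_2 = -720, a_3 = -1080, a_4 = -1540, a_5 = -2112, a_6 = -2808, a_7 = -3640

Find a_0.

First differences: -272, -360, -460, -572, -696, -832
Second differences: -88, -100, -112, -124, -136
Third differences: -12, -12, -12, -12
The third differences are constant at -12.
Work back: -88 + 12 = -76;  -272 + 76 = -196;  -448 + 196 = -252

-252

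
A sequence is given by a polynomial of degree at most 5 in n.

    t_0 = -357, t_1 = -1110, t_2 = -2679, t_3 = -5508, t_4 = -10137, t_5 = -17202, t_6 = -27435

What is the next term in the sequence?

D1: -753, -1569, -2829, -4629, -7065, -10233
D2: -816, -1260, -1800, -2436, -3168
D3: -444, -540, -636, -732
D4: -96, -96, -96
Fourth differences constant at -96.
-732 − 96 = -828;  -3168 − 828 = -3996;  -10233 − 3996 = -14229;  -27435 − 14229 = -41664

-41664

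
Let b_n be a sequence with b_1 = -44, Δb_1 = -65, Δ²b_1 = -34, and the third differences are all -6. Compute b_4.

-347

Build the table forward from the leading diagonal:
Third differences: -6, -6, -6, -6
Second differences: -34, -40, -46, -52
First differences: -65, -99, -139, -185
b: -44, -109, -208, -347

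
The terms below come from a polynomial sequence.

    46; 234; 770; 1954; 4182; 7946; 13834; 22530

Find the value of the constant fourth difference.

Δ: 188, 536, 1184, 2228, 3764, 5888, 8696
Δ²: 348, 648, 1044, 1536, 2124, 2808
Δ³: 300, 396, 492, 588, 684
Δ⁴: 96, 96, 96, 96

96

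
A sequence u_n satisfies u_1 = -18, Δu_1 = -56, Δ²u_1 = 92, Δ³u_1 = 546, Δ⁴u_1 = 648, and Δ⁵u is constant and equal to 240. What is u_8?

Build the table forward from the leading diagonal:
D5: 240, 240, 240, 240, 240, 240, 240, 240
D4: 648, 888, 1128, 1368, 1608, 1848, 2088, 2328
D3: 546, 1194, 2082, 3210, 4578, 6186, 8034, 10122
D2: 92, 638, 1832, 3914, 7124, 11702, 17888, 25922
D1: -56, 36, 674, 2506, 6420, 13544, 25246, 43134
u: -18, -74, -38, 636, 3142, 9562, 23106, 48352

48352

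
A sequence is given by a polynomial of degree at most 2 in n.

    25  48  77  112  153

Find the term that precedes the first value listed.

23  29  35  41
6  6  6
The second differences are constant at 6.
Work back: 23 − 6 = 17;  25 − 17 = 8

8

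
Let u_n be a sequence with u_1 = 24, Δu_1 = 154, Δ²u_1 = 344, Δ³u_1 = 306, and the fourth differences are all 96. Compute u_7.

Build the table forward from the leading diagonal:
Δ⁴: 96  96  96  96  96  96  96
Δ³: 306  402  498  594  690  786  882
Δ²: 344  650  1052  1550  2144  2834  3620
Δ: 154  498  1148  2200  3750  5894  8728
u: 24  178  676  1824  4024  7774  13668

13668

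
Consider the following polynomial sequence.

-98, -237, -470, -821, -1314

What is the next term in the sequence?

-139, -233, -351, -493
-94, -118, -142
-24, -24
The third differences are constant (-24).
-142 − 24 = -166;  -493 − 166 = -659;  -1314 − 659 = -1973

-1973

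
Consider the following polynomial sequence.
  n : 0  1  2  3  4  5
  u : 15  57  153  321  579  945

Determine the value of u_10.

D1: 42  96  168  258  366
D2: 54  72  90  108
D3: 18  18  18
Third differences constant at 18.
108 + 18 = 126;  366 + 126 = 492;  945 + 492 = 1437
126 + 18 = 144;  492 + 144 = 636;  1437 + 636 = 2073
144 + 18 = 162;  636 + 162 = 798;  2073 + 798 = 2871
162 + 18 = 180;  798 + 180 = 978;  2871 + 978 = 3849
180 + 18 = 198;  978 + 198 = 1176;  3849 + 1176 = 5025

5025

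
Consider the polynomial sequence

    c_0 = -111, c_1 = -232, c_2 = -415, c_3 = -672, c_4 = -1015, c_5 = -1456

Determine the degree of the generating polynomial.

3

First differences: -121, -183, -257, -343, -441
Second differences: -62, -74, -86, -98
Third differences: -12, -12, -12
The third differences are constant, so the polynomial has degree 3.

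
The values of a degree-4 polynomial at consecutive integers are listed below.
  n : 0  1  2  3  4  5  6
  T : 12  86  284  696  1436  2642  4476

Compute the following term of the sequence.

D1: 74 , 198 , 412 , 740 , 1206 , 1834
D2: 124 , 214 , 328 , 466 , 628
D3: 90 , 114 , 138 , 162
D4: 24 , 24 , 24
Constant fourth difference = 24, so extend:
162 + 24 = 186;  628 + 186 = 814;  1834 + 814 = 2648;  4476 + 2648 = 7124

7124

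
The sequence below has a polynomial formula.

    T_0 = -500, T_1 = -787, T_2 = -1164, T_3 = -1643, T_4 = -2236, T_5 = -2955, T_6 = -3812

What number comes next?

First differences: -287 , -377 , -479 , -593 , -719 , -857
Second differences: -90 , -102 , -114 , -126 , -138
Third differences: -12 , -12 , -12 , -12
Constant third difference = -12, so extend:
-138 − 12 = -150;  -857 − 150 = -1007;  -3812 − 1007 = -4819

-4819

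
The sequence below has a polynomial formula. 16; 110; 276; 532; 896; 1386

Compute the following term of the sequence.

2020

First differences: 94  166  256  364  490
Second differences: 72  90  108  126
Third differences: 18  18  18
The third differences are constant (18).
126 + 18 = 144;  490 + 144 = 634;  1386 + 634 = 2020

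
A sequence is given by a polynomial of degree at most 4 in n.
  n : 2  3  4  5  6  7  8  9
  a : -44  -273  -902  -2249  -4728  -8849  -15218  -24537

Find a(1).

7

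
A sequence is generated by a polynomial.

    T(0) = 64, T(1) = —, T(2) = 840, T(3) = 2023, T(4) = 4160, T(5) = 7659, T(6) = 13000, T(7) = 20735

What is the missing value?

275

Using the last 6 terms:
D1: 1183, 2137, 3499, 5341, 7735
D2: 954, 1362, 1842, 2394
D3: 408, 480, 552
D4: 72, 72
Constant fourth difference = 72.
Extend backward: 408 − 72 = 336;  954 − 336 = 618;  1183 − 618 = 565;  840 − 565 = 275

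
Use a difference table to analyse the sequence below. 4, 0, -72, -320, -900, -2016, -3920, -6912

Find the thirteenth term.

-52052

Δ: -4, -72, -248, -580, -1116, -1904, -2992
Δ²: -68, -176, -332, -536, -788, -1088
Δ³: -108, -156, -204, -252, -300
Δ⁴: -48, -48, -48, -48
Fourth differences constant at -48.
-300 − 48 = -348;  -1088 − 348 = -1436;  -2992 − 1436 = -4428;  -6912 − 4428 = -11340
-348 − 48 = -396;  -1436 − 396 = -1832;  -4428 − 1832 = -6260;  -11340 − 6260 = -17600
-396 − 48 = -444;  -1832 − 444 = -2276;  -6260 − 2276 = -8536;  -17600 − 8536 = -26136
-444 − 48 = -492;  -2276 − 492 = -2768;  -8536 − 2768 = -11304;  -26136 − 11304 = -37440
-492 − 48 = -540;  -2768 − 540 = -3308;  -11304 − 3308 = -14612;  -37440 − 14612 = -52052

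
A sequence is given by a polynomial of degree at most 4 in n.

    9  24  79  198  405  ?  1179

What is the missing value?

Using the first 5 terms:
Δ: 15  55  119  207
Δ²: 40  64  88
Δ³: 24  24
Constant third difference = 24.
Extend forward: 88 + 24 = 112;  207 + 112 = 319;  405 + 319 = 724

724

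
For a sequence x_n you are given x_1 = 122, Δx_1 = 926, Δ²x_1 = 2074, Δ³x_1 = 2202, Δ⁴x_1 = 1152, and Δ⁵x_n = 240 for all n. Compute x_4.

Build the table forward from the leading diagonal:
D5: 240  240  240  240
D4: 1152  1392  1632  1872
D3: 2202  3354  4746  6378
D2: 2074  4276  7630  12376
D1: 926  3000  7276  14906
x: 122  1048  4048  11324

11324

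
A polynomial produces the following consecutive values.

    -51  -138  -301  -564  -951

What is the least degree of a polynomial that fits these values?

Δ: -87, -163, -263, -387
Δ²: -76, -100, -124
Δ³: -24, -24
The third differences are constant, so the polynomial has degree 3.

3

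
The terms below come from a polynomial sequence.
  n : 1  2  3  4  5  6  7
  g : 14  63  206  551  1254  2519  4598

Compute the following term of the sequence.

7791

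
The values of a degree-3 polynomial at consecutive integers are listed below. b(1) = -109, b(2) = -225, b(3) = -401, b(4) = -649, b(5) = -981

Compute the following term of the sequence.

D1: -116, -176, -248, -332
D2: -60, -72, -84
D3: -12, -12
Third differences constant at -12.
-84 − 12 = -96;  -332 − 96 = -428;  -981 − 428 = -1409

-1409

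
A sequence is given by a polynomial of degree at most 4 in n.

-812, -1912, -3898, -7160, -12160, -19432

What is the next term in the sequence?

-29582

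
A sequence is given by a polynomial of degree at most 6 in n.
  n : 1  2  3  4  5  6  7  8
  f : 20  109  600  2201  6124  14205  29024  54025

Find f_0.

9

First differences: 89  491  1601  3923  8081  14819  25001
Second differences: 402  1110  2322  4158  6738  10182
Third differences: 708  1212  1836  2580  3444
Fourth differences: 504  624  744  864
Fifth differences: 120  120  120
The fifth differences are constant at 120.
Work back: 504 − 120 = 384;  708 − 384 = 324;  402 − 324 = 78;  89 − 78 = 11;  20 − 11 = 9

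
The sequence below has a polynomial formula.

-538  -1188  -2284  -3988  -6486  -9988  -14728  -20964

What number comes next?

-28978

Δ: -650, -1096, -1704, -2498, -3502, -4740, -6236
Δ²: -446, -608, -794, -1004, -1238, -1496
Δ³: -162, -186, -210, -234, -258
Δ⁴: -24, -24, -24, -24
The fourth differences are constant (-24).
-258 − 24 = -282;  -1496 − 282 = -1778;  -6236 − 1778 = -8014;  -20964 − 8014 = -28978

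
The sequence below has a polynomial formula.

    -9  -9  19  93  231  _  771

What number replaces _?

451

Using the first 5 terms:
Δ: 0  28  74  138
Δ²: 28  46  64
Δ³: 18  18
Constant third difference = 18.
Extend forward: 64 + 18 = 82;  138 + 82 = 220;  231 + 220 = 451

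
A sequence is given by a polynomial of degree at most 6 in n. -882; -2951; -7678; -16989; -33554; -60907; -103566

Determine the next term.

-2069  -4727  -9311  -16565  -27353  -42659
-2658  -4584  -7254  -10788  -15306
-1926  -2670  -3534  -4518
-744  -864  -984
-120  -120
Fifth differences constant at -120.
-984 − 120 = -1104;  -4518 − 1104 = -5622;  -15306 − 5622 = -20928;  -42659 − 20928 = -63587;  -103566 − 63587 = -167153

-167153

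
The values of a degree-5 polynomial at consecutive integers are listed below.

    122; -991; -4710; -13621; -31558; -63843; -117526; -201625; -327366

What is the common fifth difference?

Δ: -1113, -3719, -8911, -17937, -32285, -53683, -84099, -125741
Δ²: -2606, -5192, -9026, -14348, -21398, -30416, -41642
Δ³: -2586, -3834, -5322, -7050, -9018, -11226
Δ⁴: -1248, -1488, -1728, -1968, -2208
Δ⁵: -240, -240, -240, -240

-240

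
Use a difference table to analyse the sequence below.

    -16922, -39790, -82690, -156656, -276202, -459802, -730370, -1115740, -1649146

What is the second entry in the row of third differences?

-14514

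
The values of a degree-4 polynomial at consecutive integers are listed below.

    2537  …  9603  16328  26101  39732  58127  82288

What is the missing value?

Using the last 6 terms:
First differences: 6725, 9773, 13631, 18395, 24161
Second differences: 3048, 3858, 4764, 5766
Third differences: 810, 906, 1002
Fourth differences: 96, 96
Constant fourth difference = 96.
Extend backward: 810 − 96 = 714;  3048 − 714 = 2334;  6725 − 2334 = 4391;  9603 − 4391 = 5212

5212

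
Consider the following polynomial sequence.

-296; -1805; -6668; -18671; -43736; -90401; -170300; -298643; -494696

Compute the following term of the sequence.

D1: -1509  -4863  -12003  -25065  -46665  -79899  -128343  -196053
D2: -3354  -7140  -13062  -21600  -33234  -48444  -67710
D3: -3786  -5922  -8538  -11634  -15210  -19266
D4: -2136  -2616  -3096  -3576  -4056
D5: -480  -480  -480  -480
Constant fifth difference = -480, so extend:
-4056 − 480 = -4536;  -19266 − 4536 = -23802;  -67710 − 23802 = -91512;  -196053 − 91512 = -287565;  -494696 − 287565 = -782261

-782261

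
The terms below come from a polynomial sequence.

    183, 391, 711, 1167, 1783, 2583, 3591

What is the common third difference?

24

Δ: 208, 320, 456, 616, 800, 1008
Δ²: 112, 136, 160, 184, 208
Δ³: 24, 24, 24, 24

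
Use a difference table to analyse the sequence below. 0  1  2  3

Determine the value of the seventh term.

First differences: 1, 1, 1
Constant first difference = 1, so extend:
3 + 1 = 4
4 + 1 = 5
5 + 1 = 6

6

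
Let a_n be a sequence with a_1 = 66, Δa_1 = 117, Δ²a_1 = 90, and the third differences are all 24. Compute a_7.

2598

Build the table forward from the leading diagonal:
Third differences: 24, 24, 24, 24, 24, 24, 24
Second differences: 90, 114, 138, 162, 186, 210, 234
First differences: 117, 207, 321, 459, 621, 807, 1017
a: 66, 183, 390, 711, 1170, 1791, 2598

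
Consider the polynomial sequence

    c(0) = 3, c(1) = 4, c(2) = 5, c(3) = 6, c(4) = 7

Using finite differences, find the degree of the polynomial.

1

D1: 1, 1, 1, 1
The first differences are constant, so the polynomial has degree 1.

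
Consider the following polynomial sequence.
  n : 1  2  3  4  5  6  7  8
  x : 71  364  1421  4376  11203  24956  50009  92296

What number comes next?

159551

D1: 293  1057  2955  6827  13753  25053  42287
D2: 764  1898  3872  6926  11300  17234
D3: 1134  1974  3054  4374  5934
D4: 840  1080  1320  1560
D5: 240  240  240
Constant fifth difference = 240, so extend:
1560 + 240 = 1800;  5934 + 1800 = 7734;  17234 + 7734 = 24968;  42287 + 24968 = 67255;  92296 + 67255 = 159551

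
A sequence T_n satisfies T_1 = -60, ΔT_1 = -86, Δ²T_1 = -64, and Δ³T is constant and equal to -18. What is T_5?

Build the table forward from the leading diagonal:
D3: -18, -18, -18, -18, -18
D2: -64, -82, -100, -118, -136
D1: -86, -150, -232, -332, -450
T: -60, -146, -296, -528, -860

-860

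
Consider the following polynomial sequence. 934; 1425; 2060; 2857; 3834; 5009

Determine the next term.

6400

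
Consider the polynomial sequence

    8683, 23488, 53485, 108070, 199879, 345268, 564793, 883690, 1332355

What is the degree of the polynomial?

D1: 14805, 29997, 54585, 91809, 145389, 219525, 318897, 448665
D2: 15192, 24588, 37224, 53580, 74136, 99372, 129768
D3: 9396, 12636, 16356, 20556, 25236, 30396
D4: 3240, 3720, 4200, 4680, 5160
D5: 480, 480, 480, 480
The fifth differences are constant, so the polynomial has degree 5.

5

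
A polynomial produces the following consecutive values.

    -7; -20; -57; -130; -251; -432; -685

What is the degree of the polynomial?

3

D1: -13, -37, -73, -121, -181, -253
D2: -24, -36, -48, -60, -72
D3: -12, -12, -12, -12
The third differences are constant, so the polynomial has degree 3.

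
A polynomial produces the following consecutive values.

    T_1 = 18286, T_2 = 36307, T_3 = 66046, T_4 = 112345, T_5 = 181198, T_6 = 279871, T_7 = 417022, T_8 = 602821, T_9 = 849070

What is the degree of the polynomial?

5

First differences: 18021, 29739, 46299, 68853, 98673, 137151, 185799, 246249
Second differences: 11718, 16560, 22554, 29820, 38478, 48648, 60450
Third differences: 4842, 5994, 7266, 8658, 10170, 11802
Fourth differences: 1152, 1272, 1392, 1512, 1632
Fifth differences: 120, 120, 120, 120
The fifth differences are constant, so the polynomial has degree 5.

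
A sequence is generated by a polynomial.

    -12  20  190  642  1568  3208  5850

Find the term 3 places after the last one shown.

D1: 32, 170, 452, 926, 1640, 2642
D2: 138, 282, 474, 714, 1002
D3: 144, 192, 240, 288
D4: 48, 48, 48
Constant fourth difference = 48, so extend:
288 + 48 = 336;  1002 + 336 = 1338;  2642 + 1338 = 3980;  5850 + 3980 = 9830
336 + 48 = 384;  1338 + 384 = 1722;  3980 + 1722 = 5702;  9830 + 5702 = 15532
384 + 48 = 432;  1722 + 432 = 2154;  5702 + 2154 = 7856;  15532 + 7856 = 23388

23388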